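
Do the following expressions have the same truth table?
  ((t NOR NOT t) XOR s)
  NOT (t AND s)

No. Counterexample: with s=0, t=0, Expression 1 = 0 but Expression 2 = 1.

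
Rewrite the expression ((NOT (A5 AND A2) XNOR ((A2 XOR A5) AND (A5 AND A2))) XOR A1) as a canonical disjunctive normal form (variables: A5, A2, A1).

(NOT A5 AND NOT A2 AND A1) OR (NOT A5 AND A2 AND A1) OR (A5 AND NOT A2 AND A1) OR (A5 AND A2 AND NOT A1)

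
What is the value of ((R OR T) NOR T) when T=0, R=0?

Substituting: ((0 OR 0) NOR 0)
= 1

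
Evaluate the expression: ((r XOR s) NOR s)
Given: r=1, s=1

Substituting: ((1 XOR 1) NOR 1)
= 0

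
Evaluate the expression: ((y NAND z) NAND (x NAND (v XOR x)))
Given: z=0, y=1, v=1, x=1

Substituting: ((1 NAND 0) NAND (1 NAND (1 XOR 1)))
= 0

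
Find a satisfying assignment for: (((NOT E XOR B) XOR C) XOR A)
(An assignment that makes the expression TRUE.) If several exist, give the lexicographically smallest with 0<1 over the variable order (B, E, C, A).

B=0, E=0, C=0, A=0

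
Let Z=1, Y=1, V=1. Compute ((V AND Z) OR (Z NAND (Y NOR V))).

Substituting: ((1 AND 1) OR (1 NAND (1 NOR 1)))
= 1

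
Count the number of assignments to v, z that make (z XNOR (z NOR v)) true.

Satisfying assignments: (1,0)
Count: 1 out of 4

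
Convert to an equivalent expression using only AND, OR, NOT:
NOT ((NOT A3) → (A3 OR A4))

(NOT A3) AND NOT (A3 OR A4)
(Negated implication: NOT(A → B) = A AND NOT B)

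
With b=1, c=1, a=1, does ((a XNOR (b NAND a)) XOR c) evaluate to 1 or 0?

Substituting: ((1 XNOR (1 NAND 1)) XOR 1)
= 1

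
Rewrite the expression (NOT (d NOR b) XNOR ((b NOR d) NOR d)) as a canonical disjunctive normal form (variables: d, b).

(NOT d AND NOT b) OR (NOT d AND b)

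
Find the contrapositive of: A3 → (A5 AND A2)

Contrapositive: NOT (A5 AND A2) → NOT A3
Note: A statement and its contrapositive are logically equivalent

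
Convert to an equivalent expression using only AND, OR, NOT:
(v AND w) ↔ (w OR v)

((v AND w) AND (w OR v)) OR (NOT (v AND w) AND NOT (w OR v))
(Biconditional = both true or both false)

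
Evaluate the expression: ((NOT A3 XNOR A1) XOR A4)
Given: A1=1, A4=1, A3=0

Substituting: ((NOT 0 XNOR 1) XOR 1)
= 0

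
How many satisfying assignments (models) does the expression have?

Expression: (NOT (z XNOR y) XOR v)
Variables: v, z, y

Satisfying assignments: (0,0,1), (0,1,0), (1,0,0), (1,1,1)
Count: 4 out of 8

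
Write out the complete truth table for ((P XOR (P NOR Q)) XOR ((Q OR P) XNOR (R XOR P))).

R | P | Q | Output
------------------
0 | 0 | 0 | 0
0 | 0 | 1 | 0
0 | 1 | 0 | 0
0 | 1 | 1 | 0
1 | 0 | 0 | 1
1 | 0 | 1 | 1
1 | 1 | 0 | 1
1 | 1 | 1 | 1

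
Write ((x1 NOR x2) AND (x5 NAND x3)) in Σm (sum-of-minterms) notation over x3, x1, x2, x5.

Σm(0, 1, 8) = (NOT x3 AND NOT x1 AND NOT x2 AND NOT x5) OR (NOT x3 AND NOT x1 AND NOT x2 AND x5) OR (x3 AND NOT x1 AND NOT x2 AND NOT x5)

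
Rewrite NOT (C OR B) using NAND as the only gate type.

(((C NAND C) NAND (B NAND B)) NAND ((C NAND C) NAND (B NAND B)))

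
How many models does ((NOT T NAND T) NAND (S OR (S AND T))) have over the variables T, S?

Satisfying assignments: (0,0), (1,0)
Count: 2 out of 4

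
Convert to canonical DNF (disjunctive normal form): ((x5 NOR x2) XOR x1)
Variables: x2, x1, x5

(NOT x2 AND NOT x1 AND NOT x5) OR (NOT x2 AND x1 AND x5) OR (x2 AND x1 AND NOT x5) OR (x2 AND x1 AND x5)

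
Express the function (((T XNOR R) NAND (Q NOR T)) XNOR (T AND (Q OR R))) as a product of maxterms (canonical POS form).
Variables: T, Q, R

ΠM(1, 2, 3, 4) = (T OR Q OR NOT R) AND (T OR NOT Q OR R) AND (T OR NOT Q OR NOT R) AND (NOT T OR Q OR R)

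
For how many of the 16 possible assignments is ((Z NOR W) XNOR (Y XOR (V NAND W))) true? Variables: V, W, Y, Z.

Satisfying assignments: (0,0,0,0), (0,0,1,1), (0,1,1,0), (0,1,1,1), (1,0,0,0), (1,0,1,1), (1,1,0,0), (1,1,0,1)
Count: 8 out of 16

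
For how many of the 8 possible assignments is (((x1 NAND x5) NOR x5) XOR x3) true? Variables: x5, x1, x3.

Satisfying assignments: (0,0,1), (0,1,1), (1,0,1), (1,1,1)
Count: 4 out of 8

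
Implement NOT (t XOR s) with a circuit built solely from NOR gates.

(((((t NOR s) NOR (t NOR s)) NOR ((t NOR s) NOR (t NOR s))) NOR ((((t NOR t) NOR (s NOR s)) NOR ((t NOR t) NOR (s NOR s))) NOR (((t NOR t) NOR (s NOR s)) NOR ((t NOR t) NOR (s NOR s))))) NOR ((((t NOR s) NOR (t NOR s)) NOR ((t NOR s) NOR (t NOR s))) NOR ((((t NOR t) NOR (s NOR s)) NOR ((t NOR t) NOR (s NOR s))) NOR (((t NOR t) NOR (s NOR s)) NOR ((t NOR t) NOR (s NOR s))))))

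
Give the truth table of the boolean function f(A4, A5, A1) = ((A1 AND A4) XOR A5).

A4 | A5 | A1 | Output
---------------------
0 | 0 | 0 | 0
0 | 0 | 1 | 0
0 | 1 | 0 | 1
0 | 1 | 1 | 1
1 | 0 | 0 | 0
1 | 0 | 1 | 1
1 | 1 | 0 | 1
1 | 1 | 1 | 0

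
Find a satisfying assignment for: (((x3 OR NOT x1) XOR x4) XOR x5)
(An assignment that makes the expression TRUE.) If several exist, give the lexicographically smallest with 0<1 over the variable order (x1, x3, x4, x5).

x1=0, x3=0, x4=0, x5=0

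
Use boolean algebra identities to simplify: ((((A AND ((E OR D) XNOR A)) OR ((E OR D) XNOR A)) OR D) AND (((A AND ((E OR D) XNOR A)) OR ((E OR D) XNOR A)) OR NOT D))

By distribution ((E OR v) AND (E OR NOT v) = E) then absorption (E OR (E AND v) = E):
= ((E OR D) XNOR A)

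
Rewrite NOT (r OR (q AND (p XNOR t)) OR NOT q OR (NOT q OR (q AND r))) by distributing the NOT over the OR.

NOT r AND NOT (q AND (p XNOR t)) AND q AND NOT (NOT q OR (q AND r))
De Morgan's: NOT(OR of terms) = AND of negations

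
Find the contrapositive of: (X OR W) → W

Contrapositive: NOT W → NOT (X OR W)
Note: A statement and its contrapositive are logically equivalent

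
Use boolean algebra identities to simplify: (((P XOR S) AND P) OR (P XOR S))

By absorption (E OR (E AND v) = E):
= (P XOR S)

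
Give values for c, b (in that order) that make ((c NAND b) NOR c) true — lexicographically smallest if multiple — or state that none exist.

UNSATISFIABLE - no assignment makes this expression true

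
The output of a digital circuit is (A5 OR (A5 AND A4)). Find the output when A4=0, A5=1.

Substituting: (1 OR (1 AND 0))
= 1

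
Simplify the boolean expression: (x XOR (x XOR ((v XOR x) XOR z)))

By XOR self-cancellation ((E XOR v) XOR v = E):
= ((v XOR x) XOR z)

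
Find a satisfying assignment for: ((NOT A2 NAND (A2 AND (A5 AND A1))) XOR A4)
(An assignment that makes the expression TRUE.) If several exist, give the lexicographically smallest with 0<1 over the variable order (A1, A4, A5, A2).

A1=0, A4=0, A5=0, A2=0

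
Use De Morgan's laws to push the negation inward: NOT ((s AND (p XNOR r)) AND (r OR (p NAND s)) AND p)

NOT (s AND (p XNOR r)) OR NOT (r OR (p NAND s)) OR NOT p
De Morgan's: NOT(AND of terms) = OR of negations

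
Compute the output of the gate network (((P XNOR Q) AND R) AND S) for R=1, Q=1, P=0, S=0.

Substituting: (((0 XNOR 1) AND 1) AND 0)
= 0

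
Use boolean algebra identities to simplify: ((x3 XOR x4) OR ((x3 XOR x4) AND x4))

By absorption (E OR (E AND v) = E):
= (x3 XOR x4)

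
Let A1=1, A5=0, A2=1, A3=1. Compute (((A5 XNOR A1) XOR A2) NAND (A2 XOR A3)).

Substituting: (((0 XNOR 1) XOR 1) NAND (1 XOR 1))
= 1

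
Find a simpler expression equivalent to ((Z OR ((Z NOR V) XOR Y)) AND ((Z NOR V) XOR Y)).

By absorption (E AND (E OR v) = E):
= ((Z NOR V) XOR Y)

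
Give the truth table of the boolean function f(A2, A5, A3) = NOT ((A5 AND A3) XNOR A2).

A2 | A5 | A3 | Output
---------------------
0 | 0 | 0 | 0
0 | 0 | 1 | 0
0 | 1 | 0 | 0
0 | 1 | 1 | 1
1 | 0 | 0 | 1
1 | 0 | 1 | 1
1 | 1 | 0 | 1
1 | 1 | 1 | 0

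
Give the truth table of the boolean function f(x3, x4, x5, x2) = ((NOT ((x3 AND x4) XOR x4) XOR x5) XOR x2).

x3 | x4 | x5 | x2 | Output
--------------------------
0 | 0 | 0 | 0 | 1
0 | 0 | 0 | 1 | 0
0 | 0 | 1 | 0 | 0
0 | 0 | 1 | 1 | 1
0 | 1 | 0 | 0 | 0
0 | 1 | 0 | 1 | 1
0 | 1 | 1 | 0 | 1
0 | 1 | 1 | 1 | 0
1 | 0 | 0 | 0 | 1
1 | 0 | 0 | 1 | 0
1 | 0 | 1 | 0 | 0
1 | 0 | 1 | 1 | 1
1 | 1 | 0 | 0 | 1
1 | 1 | 0 | 1 | 0
1 | 1 | 1 | 0 | 0
1 | 1 | 1 | 1 | 1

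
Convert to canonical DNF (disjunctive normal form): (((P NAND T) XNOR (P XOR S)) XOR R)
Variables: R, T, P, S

(NOT R AND NOT T AND NOT P AND S) OR (NOT R AND NOT T AND P AND NOT S) OR (NOT R AND T AND NOT P AND S) OR (NOT R AND T AND P AND S) OR (R AND NOT T AND NOT P AND NOT S) OR (R AND NOT T AND P AND S) OR (R AND T AND NOT P AND NOT S) OR (R AND T AND P AND NOT S)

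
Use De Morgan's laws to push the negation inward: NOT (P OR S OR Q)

NOT P AND NOT S AND NOT Q
De Morgan's: NOT(OR of terms) = AND of negations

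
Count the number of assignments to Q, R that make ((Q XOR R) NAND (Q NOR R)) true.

Satisfying assignments: (0,0), (0,1), (1,0), (1,1)
Count: 4 out of 4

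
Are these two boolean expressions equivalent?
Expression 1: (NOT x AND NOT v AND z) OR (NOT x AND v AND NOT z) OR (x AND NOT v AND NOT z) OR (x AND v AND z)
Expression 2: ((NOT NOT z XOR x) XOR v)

Yes, they are equivalent — the two output columns agree on all 8 assignments:
x | v | z | Expression 1 | Expression 2
---------------------------------------
0 | 0 | 0 | 0 | 0
0 | 0 | 1 | 1 | 1
0 | 1 | 0 | 1 | 1
0 | 1 | 1 | 0 | 0
1 | 0 | 0 | 1 | 1
1 | 0 | 1 | 0 | 0
1 | 1 | 0 | 0 | 0
1 | 1 | 1 | 1 | 1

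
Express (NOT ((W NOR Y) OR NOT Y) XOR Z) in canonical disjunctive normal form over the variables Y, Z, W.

(NOT Y AND Z AND NOT W) OR (NOT Y AND Z AND W) OR (Y AND NOT Z AND NOT W) OR (Y AND NOT Z AND W)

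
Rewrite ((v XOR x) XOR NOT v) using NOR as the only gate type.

((((((((v NOR x) NOR (v NOR x)) NOR ((v NOR x) NOR (v NOR x))) NOR ((((v NOR v) NOR (x NOR x)) NOR ((v NOR v) NOR (x NOR x))) NOR (((v NOR v) NOR (x NOR x)) NOR ((v NOR v) NOR (x NOR x))))) NOR (v NOR v)) NOR (((((v NOR x) NOR (v NOR x)) NOR ((v NOR x) NOR (v NOR x))) NOR ((((v NOR v) NOR (x NOR x)) NOR ((v NOR v) NOR (x NOR x))) NOR (((v NOR v) NOR (x NOR x)) NOR ((v NOR v) NOR (x NOR x))))) NOR (v NOR v))) NOR ((((((v NOR x) NOR (v NOR x)) NOR ((v NOR x) NOR (v NOR x))) NOR ((((v NOR v) NOR (x NOR x)) NOR ((v NOR v) NOR (x NOR x))) NOR (((v NOR v) NOR (x NOR x)) NOR ((v NOR v) NOR (x NOR x))))) NOR (v NOR v)) NOR (((((v NOR x) NOR (v NOR x)) NOR ((v NOR x) NOR (v NOR x))) NOR ((((v NOR v) NOR (x NOR x)) NOR ((v NOR v) NOR (x NOR x))) NOR (((v NOR v) NOR (x NOR x)) NOR ((v NOR v) NOR (x NOR x))))) NOR (v NOR v)))) NOR ((((((((v NOR x) NOR (v NOR x)) NOR ((v NOR x) NOR (v NOR x))) NOR ((((v NOR v) NOR (x NOR x)) NOR ((v NOR v) NOR (x NOR x))) NOR (((v NOR v) NOR (x NOR x)) NOR ((v NOR v) NOR (x NOR x))))) NOR ((((v NOR x) NOR (v NOR x)) NOR ((v NOR x) NOR (v NOR x))) NOR ((((v NOR v) NOR (x NOR x)) NOR ((v NOR v) NOR (x NOR x))) NOR (((v NOR v) NOR (x NOR x)) NOR ((v NOR v) NOR (x NOR x)))))) NOR ((v NOR v) NOR (v NOR v))) NOR ((((((v NOR x) NOR (v NOR x)) NOR ((v NOR x) NOR (v NOR x))) NOR ((((v NOR v) NOR (x NOR x)) NOR ((v NOR v) NOR (x NOR x))) NOR (((v NOR v) NOR (x NOR x)) NOR ((v NOR v) NOR (x NOR x))))) NOR ((((v NOR x) NOR (v NOR x)) NOR ((v NOR x) NOR (v NOR x))) NOR ((((v NOR v) NOR (x NOR x)) NOR ((v NOR v) NOR (x NOR x))) NOR (((v NOR v) NOR (x NOR x)) NOR ((v NOR v) NOR (x NOR x)))))) NOR ((v NOR v) NOR (v NOR v)))) NOR (((((((v NOR x) NOR (v NOR x)) NOR ((v NOR x) NOR (v NOR x))) NOR ((((v NOR v) NOR (x NOR x)) NOR ((v NOR v) NOR (x NOR x))) NOR (((v NOR v) NOR (x NOR x)) NOR ((v NOR v) NOR (x NOR x))))) NOR ((((v NOR x) NOR (v NOR x)) NOR ((v NOR x) NOR (v NOR x))) NOR ((((v NOR v) NOR (x NOR x)) NOR ((v NOR v) NOR (x NOR x))) NOR (((v NOR v) NOR (x NOR x)) NOR ((v NOR v) NOR (x NOR x)))))) NOR ((v NOR v) NOR (v NOR v))) NOR ((((((v NOR x) NOR (v NOR x)) NOR ((v NOR x) NOR (v NOR x))) NOR ((((v NOR v) NOR (x NOR x)) NOR ((v NOR v) NOR (x NOR x))) NOR (((v NOR v) NOR (x NOR x)) NOR ((v NOR v) NOR (x NOR x))))) NOR ((((v NOR x) NOR (v NOR x)) NOR ((v NOR x) NOR (v NOR x))) NOR ((((v NOR v) NOR (x NOR x)) NOR ((v NOR v) NOR (x NOR x))) NOR (((v NOR v) NOR (x NOR x)) NOR ((v NOR v) NOR (x NOR x)))))) NOR ((v NOR v) NOR (v NOR v))))))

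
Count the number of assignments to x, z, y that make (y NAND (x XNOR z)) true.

Satisfying assignments: (0,0,0), (0,1,0), (0,1,1), (1,0,0), (1,0,1), (1,1,0)
Count: 6 out of 8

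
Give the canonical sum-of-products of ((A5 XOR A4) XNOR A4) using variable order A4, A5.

Σm(0, 2) = (NOT A4 AND NOT A5) OR (A4 AND NOT A5)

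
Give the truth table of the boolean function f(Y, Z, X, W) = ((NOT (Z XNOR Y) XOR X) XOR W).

Y | Z | X | W | Output
----------------------
0 | 0 | 0 | 0 | 0
0 | 0 | 0 | 1 | 1
0 | 0 | 1 | 0 | 1
0 | 0 | 1 | 1 | 0
0 | 1 | 0 | 0 | 1
0 | 1 | 0 | 1 | 0
0 | 1 | 1 | 0 | 0
0 | 1 | 1 | 1 | 1
1 | 0 | 0 | 0 | 1
1 | 0 | 0 | 1 | 0
1 | 0 | 1 | 0 | 0
1 | 0 | 1 | 1 | 1
1 | 1 | 0 | 0 | 0
1 | 1 | 0 | 1 | 1
1 | 1 | 1 | 0 | 1
1 | 1 | 1 | 1 | 0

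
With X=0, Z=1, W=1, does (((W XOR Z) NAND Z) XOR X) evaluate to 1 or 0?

Substituting: (((1 XOR 1) NAND 1) XOR 0)
= 1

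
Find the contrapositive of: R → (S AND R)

Contrapositive: NOT (S AND R) → NOT R
Note: A statement and its contrapositive are logically equivalent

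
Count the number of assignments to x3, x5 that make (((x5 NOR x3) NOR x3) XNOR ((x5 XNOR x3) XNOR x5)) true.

Satisfying assignments: (0,0)
Count: 1 out of 4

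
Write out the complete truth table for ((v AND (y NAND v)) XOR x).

x | y | v | Output
------------------
0 | 0 | 0 | 0
0 | 0 | 1 | 1
0 | 1 | 0 | 0
0 | 1 | 1 | 0
1 | 0 | 0 | 1
1 | 0 | 1 | 0
1 | 1 | 0 | 1
1 | 1 | 1 | 1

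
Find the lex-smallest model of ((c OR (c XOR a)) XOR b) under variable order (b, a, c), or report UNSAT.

b=0, a=0, c=1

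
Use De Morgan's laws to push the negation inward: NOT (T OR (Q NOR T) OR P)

NOT T AND NOT (Q NOR T) AND NOT P
De Morgan's: NOT(OR of terms) = AND of negations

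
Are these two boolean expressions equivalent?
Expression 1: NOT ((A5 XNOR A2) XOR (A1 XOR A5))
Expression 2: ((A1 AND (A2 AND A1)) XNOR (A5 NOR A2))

No. Counterexample: with A1=0, A2=0, A5=1, Expression 1 = 0 but Expression 2 = 1.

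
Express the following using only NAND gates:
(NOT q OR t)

(((q NAND q) NAND (q NAND q)) NAND (t NAND t))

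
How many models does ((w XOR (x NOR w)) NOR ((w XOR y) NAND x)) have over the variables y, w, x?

Satisfying assignments: (1,0,1)
Count: 1 out of 8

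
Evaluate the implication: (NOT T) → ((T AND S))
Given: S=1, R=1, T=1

Antecedent (NOT T) = 0; consequent ((T AND S)) = 1.
0 → 1 = 1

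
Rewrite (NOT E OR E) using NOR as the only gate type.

(((E NOR E) NOR E) NOR ((E NOR E) NOR E))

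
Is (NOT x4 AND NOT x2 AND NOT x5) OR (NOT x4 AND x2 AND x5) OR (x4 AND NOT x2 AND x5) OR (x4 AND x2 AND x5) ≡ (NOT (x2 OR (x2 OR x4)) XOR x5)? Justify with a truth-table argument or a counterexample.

Yes, they are equivalent — the two output columns agree on all 8 assignments:
x4 | x2 | x5 | Expression 1 | Expression 2
------------------------------------------
0 | 0 | 0 | 1 | 1
0 | 0 | 1 | 0 | 0
0 | 1 | 0 | 0 | 0
0 | 1 | 1 | 1 | 1
1 | 0 | 0 | 0 | 0
1 | 0 | 1 | 1 | 1
1 | 1 | 0 | 0 | 0
1 | 1 | 1 | 1 | 1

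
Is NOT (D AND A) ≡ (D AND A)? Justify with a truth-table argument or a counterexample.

No. Counterexample: with A=0, D=0, Expression 1 = 1 but Expression 2 = 0.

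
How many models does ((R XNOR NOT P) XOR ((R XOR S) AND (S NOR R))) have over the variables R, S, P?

Satisfying assignments: (0,0,1), (0,1,1), (1,0,0), (1,1,0)
Count: 4 out of 8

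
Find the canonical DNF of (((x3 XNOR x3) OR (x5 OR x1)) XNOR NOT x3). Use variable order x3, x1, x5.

(NOT x3 AND NOT x1 AND NOT x5) OR (NOT x3 AND NOT x1 AND x5) OR (NOT x3 AND x1 AND NOT x5) OR (NOT x3 AND x1 AND x5)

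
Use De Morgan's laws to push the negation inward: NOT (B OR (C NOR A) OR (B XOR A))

NOT B AND NOT (C NOR A) AND NOT (B XOR A)
De Morgan's: NOT(OR of terms) = AND of negations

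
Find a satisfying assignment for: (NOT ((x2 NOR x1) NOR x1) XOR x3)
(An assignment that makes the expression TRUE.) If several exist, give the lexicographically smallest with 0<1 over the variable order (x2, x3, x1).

x2=0, x3=0, x1=0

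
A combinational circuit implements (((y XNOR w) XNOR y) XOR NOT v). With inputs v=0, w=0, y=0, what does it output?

Substituting: (((0 XNOR 0) XNOR 0) XOR NOT 0)
= 1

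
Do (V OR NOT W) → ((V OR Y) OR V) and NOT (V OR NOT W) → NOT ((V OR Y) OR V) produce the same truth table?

No, Inverse is not equivalent to original (counterexample: W=0, Y=0, V=0)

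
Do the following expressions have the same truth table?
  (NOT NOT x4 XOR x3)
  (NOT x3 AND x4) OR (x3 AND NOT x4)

Yes, they are equivalent — the two output columns agree on all 4 assignments:
x3 | x4 | Expression 1 | Expression 2
-------------------------------------
0 | 0 | 0 | 0
0 | 1 | 1 | 1
1 | 0 | 1 | 1
1 | 1 | 0 | 0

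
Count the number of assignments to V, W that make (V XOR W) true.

Satisfying assignments: (0,1), (1,0)
Count: 2 out of 4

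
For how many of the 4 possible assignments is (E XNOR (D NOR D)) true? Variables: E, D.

Satisfying assignments: (0,1), (1,0)
Count: 2 out of 4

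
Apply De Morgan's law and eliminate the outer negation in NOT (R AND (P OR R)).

NOT R OR NOT (P OR R)
De Morgan's: NOT(AND of terms) = OR of negations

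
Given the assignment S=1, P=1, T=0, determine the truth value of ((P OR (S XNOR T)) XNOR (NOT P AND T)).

Substituting: ((1 OR (1 XNOR 0)) XNOR (NOT 1 AND 0))
= 0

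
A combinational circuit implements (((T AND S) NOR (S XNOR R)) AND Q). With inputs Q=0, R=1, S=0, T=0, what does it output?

Substituting: (((0 AND 0) NOR (0 XNOR 1)) AND 0)
= 0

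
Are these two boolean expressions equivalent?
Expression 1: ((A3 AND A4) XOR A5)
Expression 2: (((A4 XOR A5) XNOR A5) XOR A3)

No. Counterexample: with A3=0, A4=0, A5=0, Expression 1 = 0 but Expression 2 = 1.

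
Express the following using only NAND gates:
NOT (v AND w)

(((v NAND w) NAND (v NAND w)) NAND ((v NAND w) NAND (v NAND w)))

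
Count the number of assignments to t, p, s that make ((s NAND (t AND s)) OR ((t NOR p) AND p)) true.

Satisfying assignments: (0,0,0), (0,0,1), (0,1,0), (0,1,1), (1,0,0), (1,1,0)
Count: 6 out of 8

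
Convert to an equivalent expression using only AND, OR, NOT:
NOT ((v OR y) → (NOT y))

(v OR y) AND y
(Negated implication: NOT(A → B) = A AND NOT B)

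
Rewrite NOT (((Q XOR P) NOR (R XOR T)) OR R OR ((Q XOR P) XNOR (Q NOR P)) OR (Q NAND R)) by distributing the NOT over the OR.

NOT ((Q XOR P) NOR (R XOR T)) AND NOT R AND NOT ((Q XOR P) XNOR (Q NOR P)) AND NOT (Q NAND R)
De Morgan's: NOT(OR of terms) = AND of negations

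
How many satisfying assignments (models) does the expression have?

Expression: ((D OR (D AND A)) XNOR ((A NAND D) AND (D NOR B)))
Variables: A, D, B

Satisfying assignments: (0,0,1), (1,0,1)
Count: 2 out of 8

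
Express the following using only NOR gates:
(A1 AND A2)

((A1 NOR A1) NOR (A2 NOR A2))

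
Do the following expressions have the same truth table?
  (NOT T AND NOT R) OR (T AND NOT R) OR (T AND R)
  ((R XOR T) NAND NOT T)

Yes, they are equivalent — the two output columns agree on all 4 assignments:
T | R | Expression 1 | Expression 2
-----------------------------------
0 | 0 | 1 | 1
0 | 1 | 0 | 0
1 | 0 | 1 | 1
1 | 1 | 1 | 1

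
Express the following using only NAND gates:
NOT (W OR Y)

(((W NAND W) NAND (Y NAND Y)) NAND ((W NAND W) NAND (Y NAND Y)))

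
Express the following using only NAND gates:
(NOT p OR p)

(((p NAND p) NAND (p NAND p)) NAND (p NAND p))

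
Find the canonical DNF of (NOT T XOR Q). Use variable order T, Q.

(NOT T AND NOT Q) OR (T AND Q)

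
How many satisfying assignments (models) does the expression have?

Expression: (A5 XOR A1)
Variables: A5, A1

Satisfying assignments: (0,1), (1,0)
Count: 2 out of 4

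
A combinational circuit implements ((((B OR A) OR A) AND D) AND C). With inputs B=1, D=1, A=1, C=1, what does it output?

Substituting: ((((1 OR 1) OR 1) AND 1) AND 1)
= 1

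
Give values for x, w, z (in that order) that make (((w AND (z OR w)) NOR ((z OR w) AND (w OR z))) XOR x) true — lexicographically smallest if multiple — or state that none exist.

x=0, w=0, z=0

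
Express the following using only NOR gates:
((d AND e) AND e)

((((d NOR d) NOR (e NOR e)) NOR ((d NOR d) NOR (e NOR e))) NOR (e NOR e))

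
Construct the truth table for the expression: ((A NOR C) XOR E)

E | A | C | Output
------------------
0 | 0 | 0 | 1
0 | 0 | 1 | 0
0 | 1 | 0 | 0
0 | 1 | 1 | 0
1 | 0 | 0 | 0
1 | 0 | 1 | 1
1 | 1 | 0 | 1
1 | 1 | 1 | 1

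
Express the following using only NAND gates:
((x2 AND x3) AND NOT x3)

((((x2 NAND x3) NAND (x2 NAND x3)) NAND (x3 NAND x3)) NAND (((x2 NAND x3) NAND (x2 NAND x3)) NAND (x3 NAND x3)))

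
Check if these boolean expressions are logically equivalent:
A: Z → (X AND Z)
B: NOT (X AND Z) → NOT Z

Yes, Contrapositive is always equivalent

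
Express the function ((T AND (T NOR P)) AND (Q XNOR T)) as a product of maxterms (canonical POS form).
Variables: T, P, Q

ΠM(0, 1, 2, 3, 4, 5, 6, 7) = (T OR P OR Q) AND (T OR P OR NOT Q) AND (T OR NOT P OR Q) AND (T OR NOT P OR NOT Q) AND (NOT T OR P OR Q) AND (NOT T OR P OR NOT Q) AND (NOT T OR NOT P OR Q) AND (NOT T OR NOT P OR NOT Q)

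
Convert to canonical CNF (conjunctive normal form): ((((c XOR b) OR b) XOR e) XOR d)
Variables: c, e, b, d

(c OR e OR b OR d) AND (c OR e OR NOT b OR NOT d) AND (c OR NOT e OR b OR NOT d) AND (c OR NOT e OR NOT b OR d) AND (NOT c OR e OR b OR NOT d) AND (NOT c OR e OR NOT b OR NOT d) AND (NOT c OR NOT e OR b OR d) AND (NOT c OR NOT e OR NOT b OR d)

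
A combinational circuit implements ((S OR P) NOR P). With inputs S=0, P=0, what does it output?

Substituting: ((0 OR 0) NOR 0)
= 1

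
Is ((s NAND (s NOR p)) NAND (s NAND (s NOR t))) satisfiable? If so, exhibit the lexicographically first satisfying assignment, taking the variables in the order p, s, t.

UNSATISFIABLE - no assignment makes this expression true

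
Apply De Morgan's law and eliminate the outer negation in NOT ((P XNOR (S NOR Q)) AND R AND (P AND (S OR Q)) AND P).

NOT (P XNOR (S NOR Q)) OR NOT R OR NOT (P AND (S OR Q)) OR NOT P
De Morgan's: NOT(AND of terms) = OR of negations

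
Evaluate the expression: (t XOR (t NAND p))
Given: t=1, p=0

Substituting: (1 XOR (1 NAND 0))
= 0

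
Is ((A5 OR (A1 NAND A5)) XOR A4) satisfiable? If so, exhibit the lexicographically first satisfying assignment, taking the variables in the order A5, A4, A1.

A5=0, A4=0, A1=0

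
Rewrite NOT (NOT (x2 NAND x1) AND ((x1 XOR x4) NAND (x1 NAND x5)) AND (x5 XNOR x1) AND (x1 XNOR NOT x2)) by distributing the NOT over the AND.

(x2 NAND x1) OR NOT ((x1 XOR x4) NAND (x1 NAND x5)) OR NOT (x5 XNOR x1) OR NOT (x1 XNOR NOT x2)
De Morgan's: NOT(AND of terms) = OR of negations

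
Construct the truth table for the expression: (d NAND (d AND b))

b | d | Output
--------------
0 | 0 | 1
0 | 1 | 1
1 | 0 | 1
1 | 1 | 0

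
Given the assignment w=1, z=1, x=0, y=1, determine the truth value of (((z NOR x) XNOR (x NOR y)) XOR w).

Substituting: (((1 NOR 0) XNOR (0 NOR 1)) XOR 1)
= 0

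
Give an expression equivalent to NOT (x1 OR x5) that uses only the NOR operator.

(((x1 NOR x5) NOR (x1 NOR x5)) NOR ((x1 NOR x5) NOR (x1 NOR x5)))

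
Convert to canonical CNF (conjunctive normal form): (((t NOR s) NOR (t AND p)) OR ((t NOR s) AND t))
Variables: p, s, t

(p OR s OR t) AND (NOT p OR s OR t) AND (NOT p OR s OR NOT t) AND (NOT p OR NOT s OR NOT t)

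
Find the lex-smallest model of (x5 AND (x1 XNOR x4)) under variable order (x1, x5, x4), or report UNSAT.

x1=0, x5=1, x4=0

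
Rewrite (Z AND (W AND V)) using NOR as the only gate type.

((Z NOR Z) NOR (((W NOR W) NOR (V NOR V)) NOR ((W NOR W) NOR (V NOR V))))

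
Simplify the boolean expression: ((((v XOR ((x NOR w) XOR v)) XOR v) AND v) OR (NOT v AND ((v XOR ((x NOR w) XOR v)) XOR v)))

By distribution ((E AND v) OR (E AND NOT v) = E) then XOR self-cancellation ((E XOR v) XOR v = E):
= ((x NOR w) XOR v)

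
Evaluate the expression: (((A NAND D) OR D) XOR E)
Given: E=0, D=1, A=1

Substituting: (((1 NAND 1) OR 1) XOR 0)
= 1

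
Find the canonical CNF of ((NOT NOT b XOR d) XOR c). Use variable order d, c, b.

(d OR c OR b) AND (d OR NOT c OR NOT b) AND (NOT d OR c OR NOT b) AND (NOT d OR NOT c OR b)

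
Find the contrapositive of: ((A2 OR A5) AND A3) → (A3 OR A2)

Contrapositive: NOT (A3 OR A2) → NOT ((A2 OR A5) AND A3)
Note: A statement and its contrapositive are logically equivalent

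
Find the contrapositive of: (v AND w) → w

Contrapositive: NOT w → NOT (v AND w)
Note: A statement and its contrapositive are logically equivalent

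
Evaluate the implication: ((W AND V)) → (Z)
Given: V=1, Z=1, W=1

Antecedent ((W AND V)) = 1; consequent (Z) = 1.
1 → 1 = 1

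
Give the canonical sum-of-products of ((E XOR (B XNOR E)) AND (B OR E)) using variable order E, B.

Σm(2) = (E AND NOT B)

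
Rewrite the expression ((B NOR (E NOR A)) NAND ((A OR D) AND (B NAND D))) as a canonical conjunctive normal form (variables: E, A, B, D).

(E OR NOT A OR B OR D) AND (E OR NOT A OR B OR NOT D) AND (NOT E OR A OR B OR NOT D) AND (NOT E OR NOT A OR B OR D) AND (NOT E OR NOT A OR B OR NOT D)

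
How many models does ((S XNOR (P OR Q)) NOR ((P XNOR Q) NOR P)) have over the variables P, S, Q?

Satisfying assignments: (0,1,0), (1,0,0), (1,0,1)
Count: 3 out of 8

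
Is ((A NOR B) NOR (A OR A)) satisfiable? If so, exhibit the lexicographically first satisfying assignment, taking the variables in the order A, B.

A=0, B=1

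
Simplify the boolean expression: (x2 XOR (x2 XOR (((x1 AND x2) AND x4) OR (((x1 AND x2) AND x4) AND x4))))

By XOR self-cancellation ((E XOR v) XOR v = E) then absorption (E OR (E AND v) = E):
= ((x1 AND x2) AND x4)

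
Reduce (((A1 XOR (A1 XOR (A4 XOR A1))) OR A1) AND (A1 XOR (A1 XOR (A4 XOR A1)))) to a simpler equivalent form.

By absorption (E AND (E OR v) = E) then XOR self-cancellation ((E XOR v) XOR v = E):
= (A4 XOR A1)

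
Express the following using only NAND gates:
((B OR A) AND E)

((((B NAND B) NAND (A NAND A)) NAND E) NAND (((B NAND B) NAND (A NAND A)) NAND E))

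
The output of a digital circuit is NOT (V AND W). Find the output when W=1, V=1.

Substituting: NOT (1 AND 1)
= 0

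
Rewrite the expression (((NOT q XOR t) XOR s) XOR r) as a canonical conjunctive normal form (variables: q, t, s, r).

(q OR t OR s OR NOT r) AND (q OR t OR NOT s OR r) AND (q OR NOT t OR s OR r) AND (q OR NOT t OR NOT s OR NOT r) AND (NOT q OR t OR s OR r) AND (NOT q OR t OR NOT s OR NOT r) AND (NOT q OR NOT t OR s OR NOT r) AND (NOT q OR NOT t OR NOT s OR r)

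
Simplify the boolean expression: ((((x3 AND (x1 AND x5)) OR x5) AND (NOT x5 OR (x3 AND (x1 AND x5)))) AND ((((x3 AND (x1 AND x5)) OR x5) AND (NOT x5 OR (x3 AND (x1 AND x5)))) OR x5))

By absorption (E AND (E OR v) = E) then distribution ((E OR v) AND (E OR NOT v) = E):
= (x3 AND (x1 AND x5))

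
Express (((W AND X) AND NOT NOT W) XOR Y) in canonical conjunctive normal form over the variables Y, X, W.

(Y OR X OR W) AND (Y OR X OR NOT W) AND (Y OR NOT X OR W) AND (NOT Y OR NOT X OR NOT W)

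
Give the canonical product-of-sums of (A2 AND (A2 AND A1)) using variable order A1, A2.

ΠM(0, 1, 2) = (A1 OR A2) AND (A1 OR NOT A2) AND (NOT A1 OR A2)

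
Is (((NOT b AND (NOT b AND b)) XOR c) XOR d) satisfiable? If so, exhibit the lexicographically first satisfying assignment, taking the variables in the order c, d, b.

c=0, d=1, b=0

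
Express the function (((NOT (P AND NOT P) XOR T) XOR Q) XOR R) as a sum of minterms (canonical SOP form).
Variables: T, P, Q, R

Σm(0, 3, 4, 7, 9, 10, 13, 14) = (NOT T AND NOT P AND NOT Q AND NOT R) OR (NOT T AND NOT P AND Q AND R) OR (NOT T AND P AND NOT Q AND NOT R) OR (NOT T AND P AND Q AND R) OR (T AND NOT P AND NOT Q AND R) OR (T AND NOT P AND Q AND NOT R) OR (T AND P AND NOT Q AND R) OR (T AND P AND Q AND NOT R)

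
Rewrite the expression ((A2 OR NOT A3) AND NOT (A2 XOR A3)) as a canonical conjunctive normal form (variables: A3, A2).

(A3 OR NOT A2) AND (NOT A3 OR A2)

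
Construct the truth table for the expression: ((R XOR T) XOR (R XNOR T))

T | R | Output
--------------
0 | 0 | 1
0 | 1 | 1
1 | 0 | 1
1 | 1 | 1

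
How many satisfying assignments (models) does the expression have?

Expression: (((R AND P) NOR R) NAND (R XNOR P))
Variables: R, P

Satisfying assignments: (0,1), (1,0), (1,1)
Count: 3 out of 4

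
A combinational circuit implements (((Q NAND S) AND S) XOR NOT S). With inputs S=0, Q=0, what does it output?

Substituting: (((0 NAND 0) AND 0) XOR NOT 0)
= 1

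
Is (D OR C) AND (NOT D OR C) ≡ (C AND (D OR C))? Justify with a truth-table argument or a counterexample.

Yes, they are equivalent — the two output columns agree on all 4 assignments:
D | C | Expression 1 | Expression 2
-----------------------------------
0 | 0 | 0 | 0
0 | 1 | 1 | 1
1 | 0 | 0 | 0
1 | 1 | 1 | 1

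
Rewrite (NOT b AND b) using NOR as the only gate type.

(((b NOR b) NOR (b NOR b)) NOR (b NOR b))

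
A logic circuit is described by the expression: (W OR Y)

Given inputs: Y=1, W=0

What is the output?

Substituting: (0 OR 1)
= 1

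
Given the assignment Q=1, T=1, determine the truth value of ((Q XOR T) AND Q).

Substituting: ((1 XOR 1) AND 1)
= 0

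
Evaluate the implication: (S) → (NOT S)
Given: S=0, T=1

Antecedent (S) = 0; consequent (NOT S) = 1.
0 → 1 = 1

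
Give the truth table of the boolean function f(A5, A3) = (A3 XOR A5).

A5 | A3 | Output
----------------
0 | 0 | 0
0 | 1 | 1
1 | 0 | 1
1 | 1 | 0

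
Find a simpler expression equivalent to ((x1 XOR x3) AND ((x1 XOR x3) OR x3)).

By absorption (E AND (E OR v) = E):
= (x1 XOR x3)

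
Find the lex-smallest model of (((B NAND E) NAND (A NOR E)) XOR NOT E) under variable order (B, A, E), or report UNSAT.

B=0, A=0, E=0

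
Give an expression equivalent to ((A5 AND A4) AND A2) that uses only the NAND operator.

((((A5 NAND A4) NAND (A5 NAND A4)) NAND A2) NAND (((A5 NAND A4) NAND (A5 NAND A4)) NAND A2))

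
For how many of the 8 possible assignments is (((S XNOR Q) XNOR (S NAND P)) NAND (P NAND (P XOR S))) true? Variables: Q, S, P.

Satisfying assignments: (0,0,1), (0,1,0), (1,0,0), (1,0,1), (1,1,1)
Count: 5 out of 8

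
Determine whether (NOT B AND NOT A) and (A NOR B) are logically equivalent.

Yes, they are equivalent — the two output columns agree on all 4 assignments:
B | A | Expression 1 | Expression 2
-----------------------------------
0 | 0 | 1 | 1
0 | 1 | 0 | 0
1 | 0 | 0 | 0
1 | 1 | 0 | 0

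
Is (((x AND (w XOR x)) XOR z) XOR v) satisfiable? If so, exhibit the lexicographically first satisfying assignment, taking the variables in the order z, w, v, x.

z=0, w=0, v=0, x=1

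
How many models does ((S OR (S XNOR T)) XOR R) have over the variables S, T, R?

Satisfying assignments: (0,0,0), (0,1,1), (1,0,0), (1,1,0)
Count: 4 out of 8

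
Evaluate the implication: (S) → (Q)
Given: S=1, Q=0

Antecedent (S) = 1; consequent (Q) = 0.
1 → 0 = 0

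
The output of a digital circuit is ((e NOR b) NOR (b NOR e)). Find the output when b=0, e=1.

Substituting: ((1 NOR 0) NOR (0 NOR 1))
= 1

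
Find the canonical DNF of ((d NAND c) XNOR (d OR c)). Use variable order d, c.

(NOT d AND c) OR (d AND NOT c)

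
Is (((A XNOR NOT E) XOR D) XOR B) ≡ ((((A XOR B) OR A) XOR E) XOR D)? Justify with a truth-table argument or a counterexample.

No. Counterexample: with E=0, D=0, B=1, A=1, Expression 1 = 0 but Expression 2 = 1.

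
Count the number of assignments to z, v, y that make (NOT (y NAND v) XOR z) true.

Satisfying assignments: (0,1,1), (1,0,0), (1,0,1), (1,1,0)
Count: 4 out of 8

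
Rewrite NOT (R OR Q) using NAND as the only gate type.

(((R NAND R) NAND (Q NAND Q)) NAND ((R NAND R) NAND (Q NAND Q)))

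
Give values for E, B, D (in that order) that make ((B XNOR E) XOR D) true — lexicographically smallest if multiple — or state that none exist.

E=0, B=0, D=0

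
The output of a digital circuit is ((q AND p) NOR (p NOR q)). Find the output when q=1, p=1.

Substituting: ((1 AND 1) NOR (1 NOR 1))
= 0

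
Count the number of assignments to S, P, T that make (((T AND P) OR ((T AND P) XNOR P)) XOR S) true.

Satisfying assignments: (0,0,0), (0,0,1), (0,1,1), (1,1,0)
Count: 4 out of 8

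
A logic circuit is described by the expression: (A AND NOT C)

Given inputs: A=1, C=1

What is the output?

Substituting: (1 AND NOT 1)
= 0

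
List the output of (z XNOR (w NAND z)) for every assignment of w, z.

w | z | Output
--------------
0 | 0 | 0
0 | 1 | 1
1 | 0 | 0
1 | 1 | 0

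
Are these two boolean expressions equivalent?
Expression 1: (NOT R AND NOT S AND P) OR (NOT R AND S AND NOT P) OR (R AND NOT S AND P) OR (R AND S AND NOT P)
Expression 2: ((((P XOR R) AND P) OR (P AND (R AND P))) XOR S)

Yes, they are equivalent — the two output columns agree on all 8 assignments:
R | S | P | Expression 1 | Expression 2
---------------------------------------
0 | 0 | 0 | 0 | 0
0 | 0 | 1 | 1 | 1
0 | 1 | 0 | 1 | 1
0 | 1 | 1 | 0 | 0
1 | 0 | 0 | 0 | 0
1 | 0 | 1 | 1 | 1
1 | 1 | 0 | 1 | 1
1 | 1 | 1 | 0 | 0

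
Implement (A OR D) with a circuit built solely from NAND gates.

((A NAND A) NAND (D NAND D))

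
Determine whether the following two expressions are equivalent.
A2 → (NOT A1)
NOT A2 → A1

No, Inverse is not equivalent to original (counterexample: A2=0, A4=0, A1=0)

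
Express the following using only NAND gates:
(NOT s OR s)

(((s NAND s) NAND (s NAND s)) NAND (s NAND s))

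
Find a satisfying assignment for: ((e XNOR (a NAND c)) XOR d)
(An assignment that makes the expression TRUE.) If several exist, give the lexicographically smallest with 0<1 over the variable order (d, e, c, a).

d=0, e=0, c=1, a=1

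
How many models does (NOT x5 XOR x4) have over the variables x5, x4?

Satisfying assignments: (0,0), (1,1)
Count: 2 out of 4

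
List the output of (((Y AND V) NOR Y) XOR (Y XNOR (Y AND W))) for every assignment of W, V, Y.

W | V | Y | Output
------------------
0 | 0 | 0 | 0
0 | 0 | 1 | 0
0 | 1 | 0 | 0
0 | 1 | 1 | 0
1 | 0 | 0 | 0
1 | 0 | 1 | 1
1 | 1 | 0 | 0
1 | 1 | 1 | 1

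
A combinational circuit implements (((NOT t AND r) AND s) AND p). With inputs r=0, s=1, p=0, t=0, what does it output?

Substituting: (((NOT 0 AND 0) AND 1) AND 0)
= 0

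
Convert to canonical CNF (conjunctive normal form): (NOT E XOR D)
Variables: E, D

(E OR NOT D) AND (NOT E OR D)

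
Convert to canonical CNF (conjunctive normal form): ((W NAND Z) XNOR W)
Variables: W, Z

(W OR Z) AND (W OR NOT Z) AND (NOT W OR NOT Z)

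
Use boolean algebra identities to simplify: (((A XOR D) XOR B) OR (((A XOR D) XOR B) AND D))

By absorption (E OR (E AND v) = E):
= ((A XOR D) XOR B)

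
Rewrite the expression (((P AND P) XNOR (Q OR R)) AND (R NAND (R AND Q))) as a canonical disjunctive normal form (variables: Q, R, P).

(NOT Q AND NOT R AND NOT P) OR (NOT Q AND R AND P) OR (Q AND NOT R AND P)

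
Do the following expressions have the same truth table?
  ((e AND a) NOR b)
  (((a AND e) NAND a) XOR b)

No. Counterexample: with b=1, e=1, a=1, Expression 1 = 0 but Expression 2 = 1.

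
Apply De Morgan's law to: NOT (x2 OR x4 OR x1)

NOT x2 AND NOT x4 AND NOT x1
De Morgan's: NOT(OR of terms) = AND of negations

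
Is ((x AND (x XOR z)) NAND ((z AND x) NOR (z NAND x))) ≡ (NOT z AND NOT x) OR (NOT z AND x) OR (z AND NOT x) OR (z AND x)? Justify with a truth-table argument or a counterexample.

Yes, they are equivalent — the two output columns agree on all 4 assignments:
z | x | Expression 1 | Expression 2
-----------------------------------
0 | 0 | 1 | 1
0 | 1 | 1 | 1
1 | 0 | 1 | 1
1 | 1 | 1 | 1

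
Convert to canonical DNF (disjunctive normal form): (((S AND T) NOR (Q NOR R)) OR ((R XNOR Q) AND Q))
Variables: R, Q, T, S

(NOT R AND Q AND NOT T AND NOT S) OR (NOT R AND Q AND NOT T AND S) OR (NOT R AND Q AND T AND NOT S) OR (R AND NOT Q AND NOT T AND NOT S) OR (R AND NOT Q AND NOT T AND S) OR (R AND NOT Q AND T AND NOT S) OR (R AND Q AND NOT T AND NOT S) OR (R AND Q AND NOT T AND S) OR (R AND Q AND T AND NOT S) OR (R AND Q AND T AND S)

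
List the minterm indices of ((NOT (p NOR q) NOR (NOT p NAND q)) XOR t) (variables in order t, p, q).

Σm(4, 5, 6, 7) = (t AND NOT p AND NOT q) OR (t AND NOT p AND q) OR (t AND p AND NOT q) OR (t AND p AND q)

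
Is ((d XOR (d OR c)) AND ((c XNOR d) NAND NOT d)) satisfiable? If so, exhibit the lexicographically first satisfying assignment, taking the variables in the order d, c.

d=0, c=1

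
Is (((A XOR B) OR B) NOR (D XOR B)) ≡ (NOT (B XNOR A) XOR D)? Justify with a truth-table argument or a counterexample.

No. Counterexample: with B=0, A=0, D=0, Expression 1 = 1 but Expression 2 = 0.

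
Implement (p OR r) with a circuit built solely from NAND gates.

((p NAND p) NAND (r NAND r))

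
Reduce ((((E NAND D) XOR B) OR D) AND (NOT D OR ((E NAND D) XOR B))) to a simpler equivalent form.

By distribution ((E OR v) AND (E OR NOT v) = E):
= ((E NAND D) XOR B)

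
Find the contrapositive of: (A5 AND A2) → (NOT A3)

Contrapositive: A3 → NOT (A5 AND A2)
Note: A statement and its contrapositive are logically equivalent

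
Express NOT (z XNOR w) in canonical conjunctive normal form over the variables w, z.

(w OR z) AND (NOT w OR NOT z)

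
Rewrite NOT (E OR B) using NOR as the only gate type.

(((E NOR B) NOR (E NOR B)) NOR ((E NOR B) NOR (E NOR B)))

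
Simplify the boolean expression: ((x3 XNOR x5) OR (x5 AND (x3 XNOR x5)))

By absorption (E OR (E AND v) = E):
= (x3 XNOR x5)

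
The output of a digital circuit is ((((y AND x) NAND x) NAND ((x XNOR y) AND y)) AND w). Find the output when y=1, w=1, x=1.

Substituting: ((((1 AND 1) NAND 1) NAND ((1 XNOR 1) AND 1)) AND 1)
= 1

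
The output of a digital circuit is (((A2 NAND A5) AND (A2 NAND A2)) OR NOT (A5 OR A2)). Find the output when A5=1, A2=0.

Substituting: (((0 NAND 1) AND (0 NAND 0)) OR NOT (1 OR 0))
= 1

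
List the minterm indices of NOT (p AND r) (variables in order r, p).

Σm(0, 1, 2) = (NOT r AND NOT p) OR (NOT r AND p) OR (r AND NOT p)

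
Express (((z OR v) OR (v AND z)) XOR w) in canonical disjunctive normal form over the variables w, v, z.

(NOT w AND NOT v AND z) OR (NOT w AND v AND NOT z) OR (NOT w AND v AND z) OR (w AND NOT v AND NOT z)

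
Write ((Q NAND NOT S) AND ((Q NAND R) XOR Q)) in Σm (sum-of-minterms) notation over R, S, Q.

Σm(0, 2, 4, 6, 7) = (NOT R AND NOT S AND NOT Q) OR (NOT R AND S AND NOT Q) OR (R AND NOT S AND NOT Q) OR (R AND S AND NOT Q) OR (R AND S AND Q)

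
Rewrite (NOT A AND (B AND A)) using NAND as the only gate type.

(((A NAND A) NAND ((B NAND A) NAND (B NAND A))) NAND ((A NAND A) NAND ((B NAND A) NAND (B NAND A))))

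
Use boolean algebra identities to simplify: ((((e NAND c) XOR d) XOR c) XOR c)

By XOR self-cancellation ((E XOR v) XOR v = E):
= ((e NAND c) XOR d)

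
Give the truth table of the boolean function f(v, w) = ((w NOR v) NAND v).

v | w | Output
--------------
0 | 0 | 1
0 | 1 | 1
1 | 0 | 1
1 | 1 | 1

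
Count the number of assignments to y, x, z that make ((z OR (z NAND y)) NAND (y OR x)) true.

Satisfying assignments: (0,0,0), (0,0,1)
Count: 2 out of 8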